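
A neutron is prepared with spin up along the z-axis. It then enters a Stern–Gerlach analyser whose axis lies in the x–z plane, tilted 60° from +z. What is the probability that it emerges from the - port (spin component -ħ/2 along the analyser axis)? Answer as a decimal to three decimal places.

For spin-½, the probability of finding spin-up along an axis at angle θ to the initial spin direction is cos²(θ/2); spin-down is sin²(θ/2).
θ = 60°, so P = sin²(30°) ≈ 0.250.

0.250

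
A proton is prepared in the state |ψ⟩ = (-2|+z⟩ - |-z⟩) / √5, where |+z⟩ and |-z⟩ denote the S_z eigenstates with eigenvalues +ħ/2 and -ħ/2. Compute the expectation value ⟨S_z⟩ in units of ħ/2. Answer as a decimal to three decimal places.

⟨σ_z⟩ = |a|² - |b|² divided by |a|²+|b|², with a, b the |+z⟩, |-z⟩ amplitudes.
= (4 - 1)/5 = 3/5.
⟨S_z⟩ = (ħ/2)·⟨σ_z⟩.

0.600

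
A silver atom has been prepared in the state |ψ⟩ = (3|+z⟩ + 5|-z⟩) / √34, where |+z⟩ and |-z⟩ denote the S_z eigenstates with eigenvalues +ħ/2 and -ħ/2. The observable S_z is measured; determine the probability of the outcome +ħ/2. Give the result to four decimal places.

0.2647

The +ħ/2 outcome corresponds to |+z⟩. Its amplitude in |ψ⟩ is 3/√34.
P = |3|² / 34 = 9/34.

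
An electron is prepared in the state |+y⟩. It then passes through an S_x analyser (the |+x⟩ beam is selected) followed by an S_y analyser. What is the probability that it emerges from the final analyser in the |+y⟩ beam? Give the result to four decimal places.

First analyser (S_x): from |+y⟩, P(|+x⟩) = 1/2.
After stage 1 the state is |+x⟩; P(|+y⟩) = |⟨+y|+x⟩|² = 1/2.
Joint probability = 1/2 × 1/2 = 0.2500.

0.2500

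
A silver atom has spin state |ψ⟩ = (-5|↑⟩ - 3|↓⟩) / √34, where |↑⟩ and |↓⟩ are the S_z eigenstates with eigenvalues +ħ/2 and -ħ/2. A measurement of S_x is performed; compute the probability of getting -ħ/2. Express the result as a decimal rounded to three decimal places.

|-x⟩ = (|↑⟩ - |↓⟩)/√2, so ⟨-x|ψ⟩ = (-2) / (√2·√34).
P = |-2|² / 68 = 4/68.

0.059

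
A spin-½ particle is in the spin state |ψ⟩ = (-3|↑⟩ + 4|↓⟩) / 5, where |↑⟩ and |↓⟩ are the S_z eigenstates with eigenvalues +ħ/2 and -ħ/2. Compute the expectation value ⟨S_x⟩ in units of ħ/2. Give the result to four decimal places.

-0.9600

⟨σ_x⟩ = 2 Re(a* b)/(|a|²+|b|²) with a = -3, b = 4.
a* b = -12, so ⟨σ_x⟩ = -24/25.
⟨S_x⟩ = (ħ/2)·⟨σ_x⟩.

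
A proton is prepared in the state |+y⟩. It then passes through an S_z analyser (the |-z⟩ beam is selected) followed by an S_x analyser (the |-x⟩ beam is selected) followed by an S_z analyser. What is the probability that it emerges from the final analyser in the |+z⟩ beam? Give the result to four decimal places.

0.1250

First analyser (S_z): from |+y⟩, P(|-z⟩) = 1/2.
After stage 1 the state is |-z⟩; P(|-x⟩) = |⟨-x|-z⟩|² = 1/2.
After stage 2 the state is |-x⟩; P(|+z⟩) = |⟨+z|-x⟩|² = 1/2.
Joint probability = 1/2 × 1/2 × 1/2 = 0.1250.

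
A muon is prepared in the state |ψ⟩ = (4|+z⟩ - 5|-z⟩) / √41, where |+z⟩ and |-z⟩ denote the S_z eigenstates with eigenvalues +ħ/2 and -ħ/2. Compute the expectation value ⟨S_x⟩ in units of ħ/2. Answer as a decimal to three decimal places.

⟨σ_x⟩ = 2 Re(a* b)/(|a|²+|b|²) with a = 4, b = -5.
a* b = -20, so ⟨σ_x⟩ = -40/41.
⟨S_x⟩ = (ħ/2)·⟨σ_x⟩.

-0.976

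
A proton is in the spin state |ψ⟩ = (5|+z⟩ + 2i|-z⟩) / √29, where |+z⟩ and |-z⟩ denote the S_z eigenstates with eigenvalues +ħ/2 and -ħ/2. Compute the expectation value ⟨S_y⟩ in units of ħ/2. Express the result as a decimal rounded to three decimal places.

⟨σ_y⟩ = 2 Im(a* b)/(|a|²+|b|²) with a = 5, b = 2i.
a* b = 10i, so ⟨σ_y⟩ = 20/29.
⟨S_y⟩ = (ħ/2)·⟨σ_y⟩.

0.690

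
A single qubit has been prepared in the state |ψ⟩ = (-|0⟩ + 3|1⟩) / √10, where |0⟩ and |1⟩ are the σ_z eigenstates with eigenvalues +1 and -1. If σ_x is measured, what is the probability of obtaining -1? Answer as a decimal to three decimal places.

|-x⟩ = (|0⟩ - |1⟩)/√2, so ⟨-x|ψ⟩ = (-4) / (√2·√10).
P = |-4|² / 20 = 16/20.

0.800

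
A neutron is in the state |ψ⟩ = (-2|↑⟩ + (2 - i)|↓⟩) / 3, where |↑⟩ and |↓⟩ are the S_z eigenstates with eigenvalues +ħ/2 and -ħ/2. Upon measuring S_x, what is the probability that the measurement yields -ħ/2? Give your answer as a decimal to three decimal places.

|-x⟩ = (|↑⟩ - |↓⟩)/√2, so ⟨-x|ψ⟩ = (-4 + i) / (√2·3).
P = |-4 + i|² / 18 = 17/18.

0.944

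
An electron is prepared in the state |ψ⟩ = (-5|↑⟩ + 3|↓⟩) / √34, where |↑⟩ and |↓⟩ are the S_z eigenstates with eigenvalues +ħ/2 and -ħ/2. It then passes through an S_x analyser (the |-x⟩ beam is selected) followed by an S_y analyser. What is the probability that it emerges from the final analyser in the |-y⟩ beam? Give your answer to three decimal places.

0.471

First analyser (S_x): P(|-x⟩) = |⟨-x|ψ⟩|² = 64/68.
After stage 1 the state is |-x⟩; P(|-y⟩) = |⟨-y|-x⟩|² = 1/2.
Joint probability = 64/68 × 1/2 = 0.471.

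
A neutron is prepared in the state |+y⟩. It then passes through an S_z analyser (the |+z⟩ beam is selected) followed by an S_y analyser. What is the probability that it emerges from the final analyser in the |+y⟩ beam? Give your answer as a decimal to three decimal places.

First analyser (S_z): from |+y⟩, P(|+z⟩) = 1/2.
After stage 1 the state is |+z⟩; P(|+y⟩) = |⟨+y|+z⟩|² = 1/2.
Joint probability = 1/2 × 1/2 = 0.250.

0.250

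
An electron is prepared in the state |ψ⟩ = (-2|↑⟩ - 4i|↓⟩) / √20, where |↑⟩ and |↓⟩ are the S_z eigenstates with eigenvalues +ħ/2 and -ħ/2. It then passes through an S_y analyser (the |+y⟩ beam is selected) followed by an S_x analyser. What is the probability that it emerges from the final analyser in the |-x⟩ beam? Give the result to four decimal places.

0.4500

First analyser (S_y): P(|+y⟩) = |⟨+y|ψ⟩|² = 36/40.
After stage 1 the state is |+y⟩; P(|-x⟩) = |⟨-x|+y⟩|² = 1/2.
Joint probability = 36/40 × 1/2 = 0.4500.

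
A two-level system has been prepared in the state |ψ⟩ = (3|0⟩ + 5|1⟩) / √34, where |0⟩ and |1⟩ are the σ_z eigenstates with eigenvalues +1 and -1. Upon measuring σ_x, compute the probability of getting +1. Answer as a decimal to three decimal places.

0.941

|+x⟩ = (|0⟩ + |1⟩)/√2, so ⟨+x|ψ⟩ = (8) / (√2·√34).
P = |8|² / 68 = 64/68.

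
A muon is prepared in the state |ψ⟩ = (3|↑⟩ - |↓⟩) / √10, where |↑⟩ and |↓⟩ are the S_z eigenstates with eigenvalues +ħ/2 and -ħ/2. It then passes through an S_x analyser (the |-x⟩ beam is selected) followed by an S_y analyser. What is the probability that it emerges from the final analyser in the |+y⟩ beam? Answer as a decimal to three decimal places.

First analyser (S_x): P(|-x⟩) = |⟨-x|ψ⟩|² = 16/20.
After stage 1 the state is |-x⟩; P(|+y⟩) = |⟨+y|-x⟩|² = 1/2.
Joint probability = 16/20 × 1/2 = 0.400.

0.400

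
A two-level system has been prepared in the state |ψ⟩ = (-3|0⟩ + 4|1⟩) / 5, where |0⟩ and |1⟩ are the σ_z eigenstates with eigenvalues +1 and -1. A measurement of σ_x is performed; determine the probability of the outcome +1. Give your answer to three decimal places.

|+x⟩ = (|0⟩ + |1⟩)/√2, so ⟨+x|ψ⟩ = (1) / (√2·5).
P = |1|² / 50 = 1/50.

0.020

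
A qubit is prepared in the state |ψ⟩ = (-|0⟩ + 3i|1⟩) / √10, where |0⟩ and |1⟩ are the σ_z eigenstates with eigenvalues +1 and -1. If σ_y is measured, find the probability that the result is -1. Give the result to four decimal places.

0.8000

|-y⟩ = (|0⟩ - i|1⟩)/√2, so ⟨-y|ψ⟩ = (-4) / (√2·√10).
P = |-4|² / 20 = 16/20.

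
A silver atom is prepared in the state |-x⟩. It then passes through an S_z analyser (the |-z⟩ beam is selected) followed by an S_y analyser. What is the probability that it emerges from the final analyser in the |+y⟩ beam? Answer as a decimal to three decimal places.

First analyser (S_z): from |-x⟩, P(|-z⟩) = 1/2.
After stage 1 the state is |-z⟩; P(|+y⟩) = |⟨+y|-z⟩|² = 1/2.
Joint probability = 1/2 × 1/2 = 0.250.

0.250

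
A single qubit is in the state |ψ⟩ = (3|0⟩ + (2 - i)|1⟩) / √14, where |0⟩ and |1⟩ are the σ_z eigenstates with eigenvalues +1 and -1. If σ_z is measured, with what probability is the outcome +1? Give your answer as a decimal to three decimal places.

0.643

The +1 outcome corresponds to |0⟩. Its amplitude in |ψ⟩ is 3/√14.
P = |3|² / 14 = 9/14.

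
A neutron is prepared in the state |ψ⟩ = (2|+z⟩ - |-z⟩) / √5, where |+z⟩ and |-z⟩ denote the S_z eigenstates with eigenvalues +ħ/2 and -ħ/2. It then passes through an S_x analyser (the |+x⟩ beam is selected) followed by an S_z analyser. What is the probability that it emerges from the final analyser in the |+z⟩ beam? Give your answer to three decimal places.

First analyser (S_x): P(|+x⟩) = |⟨+x|ψ⟩|² = 1/10.
After stage 1 the state is |+x⟩; P(|+z⟩) = |⟨+z|+x⟩|² = 1/2.
Joint probability = 1/10 × 1/2 = 0.050.

0.050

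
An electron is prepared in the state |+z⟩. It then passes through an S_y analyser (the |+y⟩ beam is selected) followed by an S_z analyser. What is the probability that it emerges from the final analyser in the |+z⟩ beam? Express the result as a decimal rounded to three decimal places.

First analyser (S_y): from |+z⟩, P(|+y⟩) = 1/2.
After stage 1 the state is |+y⟩; P(|+z⟩) = |⟨+z|+y⟩|² = 1/2.
Joint probability = 1/2 × 1/2 = 0.250.

0.250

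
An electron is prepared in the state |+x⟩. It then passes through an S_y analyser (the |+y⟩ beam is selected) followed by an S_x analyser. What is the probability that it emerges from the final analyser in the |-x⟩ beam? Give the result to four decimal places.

First analyser (S_y): from |+x⟩, P(|+y⟩) = 1/2.
After stage 1 the state is |+y⟩; P(|-x⟩) = |⟨-x|+y⟩|² = 1/2.
Joint probability = 1/2 × 1/2 = 0.2500.

0.2500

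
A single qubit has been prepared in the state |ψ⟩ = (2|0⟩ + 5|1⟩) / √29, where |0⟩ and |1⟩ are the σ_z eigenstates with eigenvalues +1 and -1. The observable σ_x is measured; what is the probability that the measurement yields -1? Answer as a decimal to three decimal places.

|-x⟩ = (|0⟩ - |1⟩)/√2, so ⟨-x|ψ⟩ = (-3) / (√2·√29).
P = |-3|² / 58 = 9/58.

0.155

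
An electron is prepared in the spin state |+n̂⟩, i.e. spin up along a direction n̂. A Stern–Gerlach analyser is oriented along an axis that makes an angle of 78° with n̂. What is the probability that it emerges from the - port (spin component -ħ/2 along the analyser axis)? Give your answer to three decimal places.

0.396

For spin-½, the probability of finding spin-up along an axis at angle θ to the initial spin direction is cos²(θ/2); spin-down is sin²(θ/2).
θ = 78°, so P = sin²(39°) ≈ 0.396.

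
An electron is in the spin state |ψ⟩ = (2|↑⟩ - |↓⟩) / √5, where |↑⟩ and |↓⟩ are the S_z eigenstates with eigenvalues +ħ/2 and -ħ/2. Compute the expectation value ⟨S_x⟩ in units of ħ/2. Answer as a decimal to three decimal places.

⟨σ_x⟩ = 2 Re(a* b)/(|a|²+|b|²) with a = 2, b = -1.
a* b = -2, so ⟨σ_x⟩ = -4/5.
⟨S_x⟩ = (ħ/2)·⟨σ_x⟩.

-0.800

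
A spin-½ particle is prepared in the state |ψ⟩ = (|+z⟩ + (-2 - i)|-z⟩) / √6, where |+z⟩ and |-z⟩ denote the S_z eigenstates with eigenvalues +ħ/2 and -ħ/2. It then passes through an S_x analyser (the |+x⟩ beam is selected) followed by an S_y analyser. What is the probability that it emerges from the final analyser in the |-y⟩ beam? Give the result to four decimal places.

First analyser (S_x): P(|+x⟩) = |⟨+x|ψ⟩|² = 2/12.
After stage 1 the state is |+x⟩; P(|-y⟩) = |⟨-y|+x⟩|² = 1/2.
Joint probability = 2/12 × 1/2 = 0.0833.

0.0833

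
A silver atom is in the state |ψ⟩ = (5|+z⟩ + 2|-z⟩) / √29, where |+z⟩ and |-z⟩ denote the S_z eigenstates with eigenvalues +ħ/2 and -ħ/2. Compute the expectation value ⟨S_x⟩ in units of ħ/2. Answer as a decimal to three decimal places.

0.690

⟨σ_x⟩ = 2 Re(a* b)/(|a|²+|b|²) with a = 5, b = 2.
a* b = 10, so ⟨σ_x⟩ = 20/29.
⟨S_x⟩ = (ħ/2)·⟨σ_x⟩.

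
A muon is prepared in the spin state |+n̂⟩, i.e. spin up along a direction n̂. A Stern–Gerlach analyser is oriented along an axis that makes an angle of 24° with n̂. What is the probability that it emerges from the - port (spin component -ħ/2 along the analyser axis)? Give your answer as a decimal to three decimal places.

0.043

For spin-½, the probability of finding spin-up along an axis at angle θ to the initial spin direction is cos²(θ/2); spin-down is sin²(θ/2).
θ = 24°, so P = sin²(12°) ≈ 0.043.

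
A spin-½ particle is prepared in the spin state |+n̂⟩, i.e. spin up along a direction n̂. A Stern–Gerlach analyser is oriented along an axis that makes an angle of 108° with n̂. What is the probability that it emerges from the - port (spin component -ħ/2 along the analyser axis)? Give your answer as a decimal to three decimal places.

For spin-½, the probability of finding spin-up along an axis at angle θ to the initial spin direction is cos²(θ/2); spin-down is sin²(θ/2).
θ = 108°, so P = sin²(54°) ≈ 0.655.

0.655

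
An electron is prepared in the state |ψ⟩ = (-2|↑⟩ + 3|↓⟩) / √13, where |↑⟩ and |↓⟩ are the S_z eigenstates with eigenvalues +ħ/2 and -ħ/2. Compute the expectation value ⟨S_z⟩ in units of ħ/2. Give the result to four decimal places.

-0.3846

⟨σ_z⟩ = |a|² - |b|² divided by |a|²+|b|², with a, b the |↑⟩, |↓⟩ amplitudes.
= (4 - 9)/13 = -5/13.
⟨S_z⟩ = (ħ/2)·⟨σ_z⟩.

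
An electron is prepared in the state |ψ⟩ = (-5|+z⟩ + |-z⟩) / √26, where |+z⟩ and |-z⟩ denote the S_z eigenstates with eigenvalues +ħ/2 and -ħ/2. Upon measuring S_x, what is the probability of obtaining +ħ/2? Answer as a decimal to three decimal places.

0.308

|+x⟩ = (|+z⟩ + |-z⟩)/√2, so ⟨+x|ψ⟩ = (-4) / (√2·√26).
P = |-4|² / 52 = 16/52.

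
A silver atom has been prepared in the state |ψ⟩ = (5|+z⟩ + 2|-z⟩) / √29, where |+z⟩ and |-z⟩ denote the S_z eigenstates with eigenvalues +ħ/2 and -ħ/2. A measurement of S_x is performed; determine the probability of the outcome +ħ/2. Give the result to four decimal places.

0.8448

|+x⟩ = (|+z⟩ + |-z⟩)/√2, so ⟨+x|ψ⟩ = (7) / (√2·√29).
P = |7|² / 58 = 49/58.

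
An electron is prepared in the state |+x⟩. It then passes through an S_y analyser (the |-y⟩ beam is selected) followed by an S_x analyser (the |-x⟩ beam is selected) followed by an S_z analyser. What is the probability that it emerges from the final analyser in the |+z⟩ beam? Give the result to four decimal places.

First analyser (S_y): from |+x⟩, P(|-y⟩) = 1/2.
After stage 1 the state is |-y⟩; P(|-x⟩) = |⟨-x|-y⟩|² = 1/2.
After stage 2 the state is |-x⟩; P(|+z⟩) = |⟨+z|-x⟩|² = 1/2.
Joint probability = 1/2 × 1/2 × 1/2 = 0.1250.

0.1250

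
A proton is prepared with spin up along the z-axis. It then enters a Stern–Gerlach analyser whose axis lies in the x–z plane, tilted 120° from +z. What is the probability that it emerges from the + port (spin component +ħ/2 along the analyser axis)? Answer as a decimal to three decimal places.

0.250

For spin-½, the probability of finding spin-up along an axis at angle θ to the initial spin direction is cos²(θ/2); spin-down is sin²(θ/2).
θ = 120°, so P = cos²(60°) ≈ 0.250.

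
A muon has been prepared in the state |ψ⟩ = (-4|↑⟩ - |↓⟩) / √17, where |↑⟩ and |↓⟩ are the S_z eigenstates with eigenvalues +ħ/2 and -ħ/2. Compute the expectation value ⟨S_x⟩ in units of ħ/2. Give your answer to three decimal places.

0.471

⟨σ_x⟩ = 2 Re(a* b)/(|a|²+|b|²) with a = -4, b = -1.
a* b = 4, so ⟨σ_x⟩ = 8/17.
⟨S_x⟩ = (ħ/2)·⟨σ_x⟩.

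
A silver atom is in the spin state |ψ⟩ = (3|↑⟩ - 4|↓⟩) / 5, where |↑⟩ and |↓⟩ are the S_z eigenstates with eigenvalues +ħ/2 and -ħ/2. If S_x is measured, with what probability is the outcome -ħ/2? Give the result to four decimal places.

0.9800

|-x⟩ = (|↑⟩ - |↓⟩)/√2, so ⟨-x|ψ⟩ = (7) / (√2·5).
P = |7|² / 50 = 49/50.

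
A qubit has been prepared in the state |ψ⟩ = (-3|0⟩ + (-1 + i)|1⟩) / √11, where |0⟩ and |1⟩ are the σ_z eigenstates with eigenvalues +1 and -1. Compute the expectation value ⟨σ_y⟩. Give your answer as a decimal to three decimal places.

⟨σ_y⟩ = 2 Im(a* b)/(|a|²+|b|²) with a = -3, b = (-1 + i).
a* b = (3 - 3i), so ⟨σ_y⟩ = -6/11.

-0.545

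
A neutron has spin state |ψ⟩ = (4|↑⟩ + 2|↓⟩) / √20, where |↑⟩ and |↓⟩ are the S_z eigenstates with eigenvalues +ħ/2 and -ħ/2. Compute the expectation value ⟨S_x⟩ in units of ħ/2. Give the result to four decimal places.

⟨σ_x⟩ = 2 Re(a* b)/(|a|²+|b|²) with a = 4, b = 2.
a* b = 8, so ⟨σ_x⟩ = 16/20.
⟨S_x⟩ = (ħ/2)·⟨σ_x⟩.

0.8000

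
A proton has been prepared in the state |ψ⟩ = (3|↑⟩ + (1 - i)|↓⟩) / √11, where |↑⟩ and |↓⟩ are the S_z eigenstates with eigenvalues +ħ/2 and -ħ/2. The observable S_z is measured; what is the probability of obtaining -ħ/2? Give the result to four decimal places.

0.1818

The -ħ/2 outcome corresponds to |↓⟩. Its amplitude in |ψ⟩ is (1 - i)/√11.
P = |1 - i|² / 11 = 2/11.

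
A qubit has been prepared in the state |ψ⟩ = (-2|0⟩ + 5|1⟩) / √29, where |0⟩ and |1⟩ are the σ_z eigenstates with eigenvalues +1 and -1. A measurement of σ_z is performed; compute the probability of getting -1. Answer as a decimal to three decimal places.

The -1 outcome corresponds to |1⟩. Its amplitude in |ψ⟩ is 5/√29.
P = |5|² / 29 = 25/29.

0.862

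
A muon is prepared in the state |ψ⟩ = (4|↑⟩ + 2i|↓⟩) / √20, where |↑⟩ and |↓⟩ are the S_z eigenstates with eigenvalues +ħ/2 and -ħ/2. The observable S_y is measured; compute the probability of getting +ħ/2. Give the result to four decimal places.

|+y⟩ = (|↑⟩ + i|↓⟩)/√2, so ⟨+y|ψ⟩ = (6) / (√2·√20).
P = |6|² / 40 = 36/40.

0.9000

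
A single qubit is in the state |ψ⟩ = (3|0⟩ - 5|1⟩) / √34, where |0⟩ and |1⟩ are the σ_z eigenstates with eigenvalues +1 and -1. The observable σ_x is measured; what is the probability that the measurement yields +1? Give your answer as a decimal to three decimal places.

|+x⟩ = (|0⟩ + |1⟩)/√2, so ⟨+x|ψ⟩ = (-2) / (√2·√34).
P = |-2|² / 68 = 4/68.

0.059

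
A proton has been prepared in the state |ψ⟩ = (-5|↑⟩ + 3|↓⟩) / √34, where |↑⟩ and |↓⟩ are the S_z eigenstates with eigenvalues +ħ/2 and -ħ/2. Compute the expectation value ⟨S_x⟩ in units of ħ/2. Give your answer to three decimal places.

-0.882

⟨σ_x⟩ = 2 Re(a* b)/(|a|²+|b|²) with a = -5, b = 3.
a* b = -15, so ⟨σ_x⟩ = -30/34.
⟨S_x⟩ = (ħ/2)·⟨σ_x⟩.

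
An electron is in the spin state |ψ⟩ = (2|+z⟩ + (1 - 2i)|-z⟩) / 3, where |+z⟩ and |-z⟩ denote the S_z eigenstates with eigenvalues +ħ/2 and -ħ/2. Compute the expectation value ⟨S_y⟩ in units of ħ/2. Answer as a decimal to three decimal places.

-0.889

⟨σ_y⟩ = 2 Im(a* b)/(|a|²+|b|²) with a = 2, b = (1 - 2i).
a* b = (2 - 4i), so ⟨σ_y⟩ = -8/9.
⟨S_y⟩ = (ħ/2)·⟨σ_y⟩.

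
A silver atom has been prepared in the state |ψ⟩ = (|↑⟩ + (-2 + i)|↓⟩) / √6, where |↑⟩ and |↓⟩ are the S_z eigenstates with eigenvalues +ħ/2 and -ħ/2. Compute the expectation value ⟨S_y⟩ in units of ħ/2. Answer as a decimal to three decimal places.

⟨σ_y⟩ = 2 Im(a* b)/(|a|²+|b|²) with a = 1, b = (-2 + i).
a* b = (-2 + i), so ⟨σ_y⟩ = 2/6.
⟨S_y⟩ = (ħ/2)·⟨σ_y⟩.

0.333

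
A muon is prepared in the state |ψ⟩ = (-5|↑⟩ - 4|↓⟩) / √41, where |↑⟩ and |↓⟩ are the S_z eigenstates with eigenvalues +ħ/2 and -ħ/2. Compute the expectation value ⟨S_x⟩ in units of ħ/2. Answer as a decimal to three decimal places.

⟨σ_x⟩ = 2 Re(a* b)/(|a|²+|b|²) with a = -5, b = -4.
a* b = 20, so ⟨σ_x⟩ = 40/41.
⟨S_x⟩ = (ħ/2)·⟨σ_x⟩.

0.976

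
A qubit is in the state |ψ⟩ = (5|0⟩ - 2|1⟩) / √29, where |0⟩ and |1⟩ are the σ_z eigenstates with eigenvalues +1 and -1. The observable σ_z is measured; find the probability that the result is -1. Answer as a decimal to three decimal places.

0.138

The -1 outcome corresponds to |1⟩. Its amplitude in |ψ⟩ is -2/√29.
P = |-2|² / 29 = 4/29.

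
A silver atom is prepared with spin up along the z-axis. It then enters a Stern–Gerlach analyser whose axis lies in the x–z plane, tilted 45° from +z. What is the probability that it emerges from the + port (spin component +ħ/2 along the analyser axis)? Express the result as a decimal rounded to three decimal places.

For spin-½, the probability of finding spin-up along an axis at angle θ to the initial spin direction is cos²(θ/2); spin-down is sin²(θ/2).
θ = 45°, so P = cos²(22.5°) ≈ 0.854.

0.854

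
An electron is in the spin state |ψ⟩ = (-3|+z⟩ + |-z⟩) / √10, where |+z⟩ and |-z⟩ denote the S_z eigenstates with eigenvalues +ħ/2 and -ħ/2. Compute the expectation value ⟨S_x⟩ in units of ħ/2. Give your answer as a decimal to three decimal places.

-0.600

⟨σ_x⟩ = 2 Re(a* b)/(|a|²+|b|²) with a = -3, b = 1.
a* b = -3, so ⟨σ_x⟩ = -6/10.
⟨S_x⟩ = (ħ/2)·⟨σ_x⟩.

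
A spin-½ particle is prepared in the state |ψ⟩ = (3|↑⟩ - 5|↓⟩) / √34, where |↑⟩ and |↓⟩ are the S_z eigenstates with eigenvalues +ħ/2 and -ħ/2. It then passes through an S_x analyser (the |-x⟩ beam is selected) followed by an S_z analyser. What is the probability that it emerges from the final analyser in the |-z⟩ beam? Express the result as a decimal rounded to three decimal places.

First analyser (S_x): P(|-x⟩) = |⟨-x|ψ⟩|² = 64/68.
After stage 1 the state is |-x⟩; P(|-z⟩) = |⟨-z|-x⟩|² = 1/2.
Joint probability = 64/68 × 1/2 = 0.471.

0.471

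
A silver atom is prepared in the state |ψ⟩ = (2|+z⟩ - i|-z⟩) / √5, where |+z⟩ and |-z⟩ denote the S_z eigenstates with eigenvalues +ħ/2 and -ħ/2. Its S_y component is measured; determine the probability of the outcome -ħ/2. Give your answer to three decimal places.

0.900

|-y⟩ = (|+z⟩ - i|-z⟩)/√2, so ⟨-y|ψ⟩ = (3) / (√2·√5).
P = |3|² / 10 = 9/10.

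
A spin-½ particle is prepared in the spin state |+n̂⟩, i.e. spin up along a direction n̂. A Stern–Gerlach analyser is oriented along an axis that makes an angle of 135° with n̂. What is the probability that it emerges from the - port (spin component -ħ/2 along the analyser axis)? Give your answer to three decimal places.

0.854

For spin-½, the probability of finding spin-up along an axis at angle θ to the initial spin direction is cos²(θ/2); spin-down is sin²(θ/2).
θ = 135°, so P = sin²(67.5°) ≈ 0.854.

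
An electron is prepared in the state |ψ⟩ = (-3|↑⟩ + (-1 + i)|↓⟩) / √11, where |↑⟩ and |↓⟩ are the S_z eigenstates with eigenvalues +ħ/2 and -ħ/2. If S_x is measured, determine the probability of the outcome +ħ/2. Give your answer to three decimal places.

0.773

|+x⟩ = (|↑⟩ + |↓⟩)/√2, so ⟨+x|ψ⟩ = (-4 + i) / (√2·√11).
P = |-4 + i|² / 22 = 17/22.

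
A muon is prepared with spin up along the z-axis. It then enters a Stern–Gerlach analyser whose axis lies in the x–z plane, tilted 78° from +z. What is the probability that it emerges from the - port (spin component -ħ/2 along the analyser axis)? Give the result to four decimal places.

0.3960

For spin-½, the probability of finding spin-up along an axis at angle θ to the initial spin direction is cos²(θ/2); spin-down is sin²(θ/2).
θ = 78°, so P = sin²(39°) ≈ 0.3960.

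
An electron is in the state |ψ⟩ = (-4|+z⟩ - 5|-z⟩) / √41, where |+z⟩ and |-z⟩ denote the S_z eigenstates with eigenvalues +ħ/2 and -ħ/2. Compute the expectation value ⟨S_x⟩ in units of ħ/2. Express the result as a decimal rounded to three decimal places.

0.976

⟨σ_x⟩ = 2 Re(a* b)/(|a|²+|b|²) with a = -4, b = -5.
a* b = 20, so ⟨σ_x⟩ = 40/41.
⟨S_x⟩ = (ħ/2)·⟨σ_x⟩.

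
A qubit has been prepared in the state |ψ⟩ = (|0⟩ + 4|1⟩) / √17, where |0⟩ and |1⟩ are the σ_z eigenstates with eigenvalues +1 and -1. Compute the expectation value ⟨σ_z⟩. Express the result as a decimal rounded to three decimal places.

⟨σ_z⟩ = |a|² - |b|² divided by |a|²+|b|², with a, b the |0⟩, |1⟩ amplitudes.
= (1 - 16)/17 = -15/17.

-0.882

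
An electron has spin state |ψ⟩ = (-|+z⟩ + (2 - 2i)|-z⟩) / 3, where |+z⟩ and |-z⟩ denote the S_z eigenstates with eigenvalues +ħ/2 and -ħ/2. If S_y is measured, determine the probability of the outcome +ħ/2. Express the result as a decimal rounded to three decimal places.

|+y⟩ = (|+z⟩ + i|-z⟩)/√2, so ⟨+y|ψ⟩ = (-3 - 2i) / (√2·3).
P = |-3 - 2i|² / 18 = 13/18.

0.722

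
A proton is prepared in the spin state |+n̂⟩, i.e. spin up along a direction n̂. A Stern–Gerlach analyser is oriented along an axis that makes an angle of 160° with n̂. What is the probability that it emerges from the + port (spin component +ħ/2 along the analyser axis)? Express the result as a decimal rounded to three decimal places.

For spin-½, the probability of finding spin-up along an axis at angle θ to the initial spin direction is cos²(θ/2); spin-down is sin²(θ/2).
θ = 160°, so P = cos²(80°) ≈ 0.030.

0.030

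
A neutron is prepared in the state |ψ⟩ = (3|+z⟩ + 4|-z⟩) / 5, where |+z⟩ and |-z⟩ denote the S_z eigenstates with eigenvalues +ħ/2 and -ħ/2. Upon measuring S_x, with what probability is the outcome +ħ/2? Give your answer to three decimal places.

|+x⟩ = (|+z⟩ + |-z⟩)/√2, so ⟨+x|ψ⟩ = (7) / (√2·5).
P = |7|² / 50 = 49/50.

0.980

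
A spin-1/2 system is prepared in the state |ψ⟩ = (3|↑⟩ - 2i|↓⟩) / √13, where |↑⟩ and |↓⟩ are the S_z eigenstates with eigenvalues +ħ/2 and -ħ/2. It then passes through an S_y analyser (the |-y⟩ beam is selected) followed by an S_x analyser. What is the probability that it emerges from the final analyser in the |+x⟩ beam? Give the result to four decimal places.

0.4808

First analyser (S_y): P(|-y⟩) = |⟨-y|ψ⟩|² = 25/26.
After stage 1 the state is |-y⟩; P(|+x⟩) = |⟨+x|-y⟩|² = 1/2.
Joint probability = 25/26 × 1/2 = 0.4808.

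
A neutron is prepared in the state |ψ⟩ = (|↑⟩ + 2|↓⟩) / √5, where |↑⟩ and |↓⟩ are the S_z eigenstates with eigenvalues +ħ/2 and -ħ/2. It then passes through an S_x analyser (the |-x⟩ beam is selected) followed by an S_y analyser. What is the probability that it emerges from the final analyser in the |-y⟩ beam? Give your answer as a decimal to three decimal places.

0.050

First analyser (S_x): P(|-x⟩) = |⟨-x|ψ⟩|² = 1/10.
After stage 1 the state is |-x⟩; P(|-y⟩) = |⟨-y|-x⟩|² = 1/2.
Joint probability = 1/10 × 1/2 = 0.050.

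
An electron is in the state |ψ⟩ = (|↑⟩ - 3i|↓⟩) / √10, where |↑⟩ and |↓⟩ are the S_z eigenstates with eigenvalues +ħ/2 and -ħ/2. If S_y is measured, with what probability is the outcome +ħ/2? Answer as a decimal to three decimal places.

|+y⟩ = (|↑⟩ + i|↓⟩)/√2, so ⟨+y|ψ⟩ = (-2) / (√2·√10).
P = |-2|² / 20 = 4/20.

0.200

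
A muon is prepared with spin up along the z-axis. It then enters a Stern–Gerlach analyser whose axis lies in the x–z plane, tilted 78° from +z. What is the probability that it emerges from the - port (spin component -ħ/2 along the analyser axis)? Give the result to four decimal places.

For spin-½, the probability of finding spin-up along an axis at angle θ to the initial spin direction is cos²(θ/2); spin-down is sin²(θ/2).
θ = 78°, so P = sin²(39°) ≈ 0.3960.

0.3960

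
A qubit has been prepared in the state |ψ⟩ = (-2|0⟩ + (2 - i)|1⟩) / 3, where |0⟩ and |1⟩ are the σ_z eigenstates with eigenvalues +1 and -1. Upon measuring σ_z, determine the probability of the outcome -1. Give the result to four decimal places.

The -1 outcome corresponds to |1⟩. Its amplitude in |ψ⟩ is (2 - i)/3.
P = |2 - i|² / 9 = 5/9.

0.5556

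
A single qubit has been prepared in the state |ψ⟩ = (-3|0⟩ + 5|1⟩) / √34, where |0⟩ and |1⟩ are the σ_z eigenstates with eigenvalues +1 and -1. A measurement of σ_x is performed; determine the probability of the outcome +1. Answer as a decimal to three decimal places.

|+x⟩ = (|0⟩ + |1⟩)/√2, so ⟨+x|ψ⟩ = (2) / (√2·√34).
P = |2|² / 68 = 4/68.

0.059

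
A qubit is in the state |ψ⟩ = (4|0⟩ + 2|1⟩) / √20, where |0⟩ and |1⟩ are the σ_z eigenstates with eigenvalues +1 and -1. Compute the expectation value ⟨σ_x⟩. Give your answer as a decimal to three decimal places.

0.800

⟨σ_x⟩ = 2 Re(a* b)/(|a|²+|b|²) with a = 4, b = 2.
a* b = 8, so ⟨σ_x⟩ = 16/20.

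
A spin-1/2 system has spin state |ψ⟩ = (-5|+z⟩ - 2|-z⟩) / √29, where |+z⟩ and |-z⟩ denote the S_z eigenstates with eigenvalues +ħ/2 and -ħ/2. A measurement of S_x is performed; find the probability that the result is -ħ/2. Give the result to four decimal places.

0.1552

|-x⟩ = (|+z⟩ - |-z⟩)/√2, so ⟨-x|ψ⟩ = (-3) / (√2·√29).
P = |-3|² / 58 = 9/58.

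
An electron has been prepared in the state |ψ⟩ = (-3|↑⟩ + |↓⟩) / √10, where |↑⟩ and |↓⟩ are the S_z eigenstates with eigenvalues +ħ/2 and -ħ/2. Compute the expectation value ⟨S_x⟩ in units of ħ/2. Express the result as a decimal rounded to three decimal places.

⟨σ_x⟩ = 2 Re(a* b)/(|a|²+|b|²) with a = -3, b = 1.
a* b = -3, so ⟨σ_x⟩ = -6/10.
⟨S_x⟩ = (ħ/2)·⟨σ_x⟩.

-0.600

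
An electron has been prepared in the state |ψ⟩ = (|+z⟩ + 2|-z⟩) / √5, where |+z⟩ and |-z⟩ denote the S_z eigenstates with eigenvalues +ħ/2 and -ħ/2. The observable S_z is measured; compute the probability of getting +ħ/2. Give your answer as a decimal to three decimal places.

The +ħ/2 outcome corresponds to |+z⟩. Its amplitude in |ψ⟩ is 1/√5.
P = |1|² / 5 = 1/5.

0.200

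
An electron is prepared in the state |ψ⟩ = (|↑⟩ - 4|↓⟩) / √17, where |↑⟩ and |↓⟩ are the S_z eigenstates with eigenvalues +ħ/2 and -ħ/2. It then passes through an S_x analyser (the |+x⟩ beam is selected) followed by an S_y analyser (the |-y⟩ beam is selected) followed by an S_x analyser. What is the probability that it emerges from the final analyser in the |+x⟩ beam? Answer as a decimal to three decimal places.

First analyser (S_x): P(|+x⟩) = |⟨+x|ψ⟩|² = 9/34.
After stage 1 the state is |+x⟩; P(|-y⟩) = |⟨-y|+x⟩|² = 1/2.
After stage 2 the state is |-y⟩; P(|+x⟩) = |⟨+x|-y⟩|² = 1/2.
Joint probability = 9/34 × 1/2 × 1/2 = 0.066.

0.066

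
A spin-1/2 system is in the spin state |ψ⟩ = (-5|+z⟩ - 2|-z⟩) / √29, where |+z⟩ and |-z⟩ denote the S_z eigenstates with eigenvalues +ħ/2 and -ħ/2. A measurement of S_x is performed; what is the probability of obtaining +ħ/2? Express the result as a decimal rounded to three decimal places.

0.845

|+x⟩ = (|+z⟩ + |-z⟩)/√2, so ⟨+x|ψ⟩ = (-7) / (√2·√29).
P = |-7|² / 58 = 49/58.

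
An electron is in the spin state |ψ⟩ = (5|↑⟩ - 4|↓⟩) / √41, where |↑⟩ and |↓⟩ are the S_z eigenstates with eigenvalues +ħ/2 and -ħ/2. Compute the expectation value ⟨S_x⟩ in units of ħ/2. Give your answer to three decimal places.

⟨σ_x⟩ = 2 Re(a* b)/(|a|²+|b|²) with a = 5, b = -4.
a* b = -20, so ⟨σ_x⟩ = -40/41.
⟨S_x⟩ = (ħ/2)·⟨σ_x⟩.

-0.976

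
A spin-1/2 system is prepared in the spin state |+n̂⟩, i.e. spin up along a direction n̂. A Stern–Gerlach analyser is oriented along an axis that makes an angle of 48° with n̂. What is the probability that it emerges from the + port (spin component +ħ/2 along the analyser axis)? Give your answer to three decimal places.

0.835

For spin-½, the probability of finding spin-up along an axis at angle θ to the initial spin direction is cos²(θ/2); spin-down is sin²(θ/2).
θ = 48°, so P = cos²(24°) ≈ 0.835.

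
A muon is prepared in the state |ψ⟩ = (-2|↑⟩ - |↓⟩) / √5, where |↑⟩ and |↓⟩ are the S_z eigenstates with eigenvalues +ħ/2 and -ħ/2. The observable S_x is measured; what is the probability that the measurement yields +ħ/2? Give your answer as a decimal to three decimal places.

|+x⟩ = (|↑⟩ + |↓⟩)/√2, so ⟨+x|ψ⟩ = (-3) / (√2·√5).
P = |-3|² / 10 = 9/10.

0.900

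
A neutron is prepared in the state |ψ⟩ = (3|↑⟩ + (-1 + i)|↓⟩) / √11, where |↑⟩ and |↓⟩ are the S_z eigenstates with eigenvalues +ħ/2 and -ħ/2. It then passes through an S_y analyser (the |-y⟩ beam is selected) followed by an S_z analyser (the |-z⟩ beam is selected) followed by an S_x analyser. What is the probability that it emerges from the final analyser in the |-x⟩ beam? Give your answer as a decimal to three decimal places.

First analyser (S_y): P(|-y⟩) = |⟨-y|ψ⟩|² = 5/22.
After stage 1 the state is |-y⟩; P(|-z⟩) = |⟨-z|-y⟩|² = 1/2.
After stage 2 the state is |-z⟩; P(|-x⟩) = |⟨-x|-z⟩|² = 1/2.
Joint probability = 5/22 × 1/2 × 1/2 = 0.057.

0.057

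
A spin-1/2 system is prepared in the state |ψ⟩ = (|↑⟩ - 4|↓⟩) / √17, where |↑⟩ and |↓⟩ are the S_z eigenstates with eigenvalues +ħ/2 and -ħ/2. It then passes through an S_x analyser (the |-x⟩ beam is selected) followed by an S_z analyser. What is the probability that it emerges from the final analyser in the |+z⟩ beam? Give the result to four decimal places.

0.3676

First analyser (S_x): P(|-x⟩) = |⟨-x|ψ⟩|² = 25/34.
After stage 1 the state is |-x⟩; P(|+z⟩) = |⟨+z|-x⟩|² = 1/2.
Joint probability = 25/34 × 1/2 = 0.3676.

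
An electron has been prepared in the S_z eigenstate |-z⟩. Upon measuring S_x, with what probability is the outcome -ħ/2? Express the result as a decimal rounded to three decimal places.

0.500

In the S_z basis, |-z⟩ = |-z⟩ and |-x⟩ = (|+z⟩ - |-z⟩)/√2.
|⟨-x|-z⟩|² = 1/2.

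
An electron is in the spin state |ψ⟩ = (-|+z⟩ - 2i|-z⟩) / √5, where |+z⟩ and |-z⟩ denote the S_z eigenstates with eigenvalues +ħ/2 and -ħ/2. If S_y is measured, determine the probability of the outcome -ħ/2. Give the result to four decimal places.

|-y⟩ = (|+z⟩ - i|-z⟩)/√2, so ⟨-y|ψ⟩ = (1) / (√2·√5).
P = |1|² / 10 = 1/10.

0.1000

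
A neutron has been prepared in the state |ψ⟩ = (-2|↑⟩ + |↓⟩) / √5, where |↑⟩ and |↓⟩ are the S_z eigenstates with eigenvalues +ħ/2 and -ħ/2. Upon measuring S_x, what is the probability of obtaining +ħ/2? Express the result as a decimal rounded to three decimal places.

|+x⟩ = (|↑⟩ + |↓⟩)/√2, so ⟨+x|ψ⟩ = (-1) / (√2·√5).
P = |-1|² / 10 = 1/10.

0.100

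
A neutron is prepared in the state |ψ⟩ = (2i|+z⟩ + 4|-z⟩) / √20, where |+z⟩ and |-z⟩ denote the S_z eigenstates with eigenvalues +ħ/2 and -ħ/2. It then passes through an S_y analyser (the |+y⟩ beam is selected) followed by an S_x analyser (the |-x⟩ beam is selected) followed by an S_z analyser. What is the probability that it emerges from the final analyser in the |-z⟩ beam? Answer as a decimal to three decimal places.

First analyser (S_y): P(|+y⟩) = |⟨+y|ψ⟩|² = 4/40.
After stage 1 the state is |+y⟩; P(|-x⟩) = |⟨-x|+y⟩|² = 1/2.
After stage 2 the state is |-x⟩; P(|-z⟩) = |⟨-z|-x⟩|² = 1/2.
Joint probability = 4/40 × 1/2 × 1/2 = 0.025.

0.025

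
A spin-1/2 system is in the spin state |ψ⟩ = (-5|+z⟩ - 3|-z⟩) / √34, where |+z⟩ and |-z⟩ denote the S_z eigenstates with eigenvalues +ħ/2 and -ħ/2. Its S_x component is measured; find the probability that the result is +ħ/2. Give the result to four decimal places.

0.9412

|+x⟩ = (|+z⟩ + |-z⟩)/√2, so ⟨+x|ψ⟩ = (-8) / (√2·√34).
P = |-8|² / 68 = 64/68.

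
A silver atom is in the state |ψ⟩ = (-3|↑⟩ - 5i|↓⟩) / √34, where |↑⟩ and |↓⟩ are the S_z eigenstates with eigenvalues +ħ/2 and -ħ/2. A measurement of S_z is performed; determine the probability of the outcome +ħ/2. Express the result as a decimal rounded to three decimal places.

The +ħ/2 outcome corresponds to |↑⟩. Its amplitude in |ψ⟩ is -3/√34.
P = |-3|² / 34 = 9/34.

0.265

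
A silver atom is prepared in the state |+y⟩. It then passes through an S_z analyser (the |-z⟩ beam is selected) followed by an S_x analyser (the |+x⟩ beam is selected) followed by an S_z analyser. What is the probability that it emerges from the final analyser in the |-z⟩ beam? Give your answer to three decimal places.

0.125

First analyser (S_z): from |+y⟩, P(|-z⟩) = 1/2.
After stage 1 the state is |-z⟩; P(|+x⟩) = |⟨+x|-z⟩|² = 1/2.
After stage 2 the state is |+x⟩; P(|-z⟩) = |⟨-z|+x⟩|² = 1/2.
Joint probability = 1/2 × 1/2 × 1/2 = 0.125.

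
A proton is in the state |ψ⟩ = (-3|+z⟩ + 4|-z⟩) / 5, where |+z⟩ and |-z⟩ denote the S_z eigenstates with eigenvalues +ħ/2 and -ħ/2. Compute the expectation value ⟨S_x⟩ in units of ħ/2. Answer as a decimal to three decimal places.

⟨σ_x⟩ = 2 Re(a* b)/(|a|²+|b|²) with a = -3, b = 4.
a* b = -12, so ⟨σ_x⟩ = -24/25.
⟨S_x⟩ = (ħ/2)·⟨σ_x⟩.

-0.960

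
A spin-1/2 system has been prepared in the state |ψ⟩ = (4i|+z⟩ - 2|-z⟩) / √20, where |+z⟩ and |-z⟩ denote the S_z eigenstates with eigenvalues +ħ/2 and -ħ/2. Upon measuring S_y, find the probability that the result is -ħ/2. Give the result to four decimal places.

0.1000

|-y⟩ = (|+z⟩ - i|-z⟩)/√2, so ⟨-y|ψ⟩ = (2i) / (√2·√20).
P = |2i|² / 40 = 4/40.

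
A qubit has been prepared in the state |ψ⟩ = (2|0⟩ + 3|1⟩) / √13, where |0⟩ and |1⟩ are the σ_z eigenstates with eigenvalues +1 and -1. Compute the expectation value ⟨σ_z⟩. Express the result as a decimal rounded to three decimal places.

⟨σ_z⟩ = |a|² - |b|² divided by |a|²+|b|², with a, b the |0⟩, |1⟩ amplitudes.
= (4 - 9)/13 = -5/13.

-0.385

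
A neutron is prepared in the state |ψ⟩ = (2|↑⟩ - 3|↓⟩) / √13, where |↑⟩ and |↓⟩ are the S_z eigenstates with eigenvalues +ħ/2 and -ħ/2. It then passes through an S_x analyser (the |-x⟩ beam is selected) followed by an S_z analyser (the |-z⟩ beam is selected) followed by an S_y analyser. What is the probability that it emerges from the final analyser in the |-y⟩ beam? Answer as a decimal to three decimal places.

0.240

First analyser (S_x): P(|-x⟩) = |⟨-x|ψ⟩|² = 25/26.
After stage 1 the state is |-x⟩; P(|-z⟩) = |⟨-z|-x⟩|² = 1/2.
After stage 2 the state is |-z⟩; P(|-y⟩) = |⟨-y|-z⟩|² = 1/2.
Joint probability = 25/26 × 1/2 × 1/2 = 0.240.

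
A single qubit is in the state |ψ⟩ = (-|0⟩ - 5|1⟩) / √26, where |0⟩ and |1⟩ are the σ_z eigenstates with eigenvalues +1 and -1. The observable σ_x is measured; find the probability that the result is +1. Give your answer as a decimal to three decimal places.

0.692

|+x⟩ = (|0⟩ + |1⟩)/√2, so ⟨+x|ψ⟩ = (-6) / (√2·√26).
P = |-6|² / 52 = 36/52.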